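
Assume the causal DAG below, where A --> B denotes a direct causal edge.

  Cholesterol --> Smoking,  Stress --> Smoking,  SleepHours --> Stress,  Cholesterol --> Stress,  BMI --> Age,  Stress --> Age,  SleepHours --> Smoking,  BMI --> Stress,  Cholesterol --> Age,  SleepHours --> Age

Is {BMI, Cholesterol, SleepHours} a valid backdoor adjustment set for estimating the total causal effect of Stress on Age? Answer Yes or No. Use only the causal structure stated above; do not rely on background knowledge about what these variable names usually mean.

Backdoor paths from Stress to Age (paths whose first edge points into Stress):
  P1: Stress <- SleepHours -> Age
  P2: Stress <- SleepHours -> Smoking <- Cholesterol -> Age
  P3: Stress <- Cholesterol -> Age
  P4: Stress <- Cholesterol -> Smoking <- SleepHours -> Age
  P5: Stress <- BMI -> Age
Condition 1 (no descendant of Stress in the set): holds — descendants of Stress are {Age, Smoking}; none are in {BMI, Cholesterol, SleepHours}.
Condition 2 (every backdoor path blocked by {BMI, Cholesterol, SleepHours}):
  P1: blocked at fork node SleepHours ∈ conditioning set.
  P2: blocked at fork node SleepHours ∈ conditioning set.
  P3: blocked at fork node Cholesterol ∈ conditioning set.
  P4: blocked at fork node Cholesterol ∈ conditioning set.
  P5: blocked at fork node BMI ∈ conditioning set.
{BMI, Cholesterol, SleepHours} satisfies the backdoor criterion.

Yes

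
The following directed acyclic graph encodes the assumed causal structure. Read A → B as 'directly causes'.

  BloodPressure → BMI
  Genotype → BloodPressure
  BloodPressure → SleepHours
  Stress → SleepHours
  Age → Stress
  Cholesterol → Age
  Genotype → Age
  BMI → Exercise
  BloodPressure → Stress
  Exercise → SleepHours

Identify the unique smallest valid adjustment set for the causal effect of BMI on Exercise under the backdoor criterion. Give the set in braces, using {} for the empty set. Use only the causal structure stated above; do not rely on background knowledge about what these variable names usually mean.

{}

Variables eligible for adjustment (non-descendants of BMI, excluding BMI and Exercise): {Age, BloodPressure, Cholesterol, Genotype, Stress}.
Backdoor paths from BMI to Exercise:
  P1: BMI <- BloodPressure <- Genotype -> Age -> Stress -> SleepHours <- Exercise
  P2: BMI <- BloodPressure -> Stress -> SleepHours <- Exercise
  P3: BMI <- BloodPressure -> SleepHours <- Exercise
Each backdoor path contains an unconditioned collider, so every path is already blocked with the empty conditioning set:
  P1: blocked at collider SleepHours (neither it nor any descendant is in the conditioning set).
  P2: blocked at collider SleepHours (neither it nor any descendant is in the conditioning set).
  P3: blocked at collider SleepHours (neither it nor any descendant is in the conditioning set).
The empty set is therefore the unique smallest valid set.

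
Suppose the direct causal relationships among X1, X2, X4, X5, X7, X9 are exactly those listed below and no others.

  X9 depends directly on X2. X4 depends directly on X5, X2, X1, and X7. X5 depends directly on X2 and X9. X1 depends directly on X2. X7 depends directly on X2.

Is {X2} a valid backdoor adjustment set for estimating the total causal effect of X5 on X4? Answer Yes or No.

Yes

Backdoor paths from X5 to X4 (paths whose first edge points into X5):
  P1: X5 <- X2 -> X1 -> X4
  P2: X5 <- X2 -> X7 -> X4
  P3: X5 <- X2 -> X4
  P4: X5 <- X9 <- X2 -> X1 -> X4
  P5: X5 <- X9 <- X2 -> X7 -> X4
  P6: X5 <- X9 <- X2 -> X4
Condition 1 (no descendant of X5 in the set): holds — descendants of X5 are {X4}; none are in {X2}.
Condition 2 (every backdoor path blocked by {X2}):
  P1: blocked at fork node X2 ∈ conditioning set.
  P2: blocked at fork node X2 ∈ conditioning set.
  P3: blocked at fork node X2 ∈ conditioning set.
  P4: blocked at fork node X2 ∈ conditioning set.
  P5: blocked at fork node X2 ∈ conditioning set.
  P6: blocked at fork node X2 ∈ conditioning set.
{X2} satisfies the backdoor criterion.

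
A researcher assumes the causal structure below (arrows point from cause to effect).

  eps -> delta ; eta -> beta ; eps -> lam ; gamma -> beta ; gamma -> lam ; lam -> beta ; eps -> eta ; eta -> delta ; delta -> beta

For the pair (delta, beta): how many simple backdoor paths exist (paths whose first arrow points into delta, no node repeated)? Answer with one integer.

A backdoor path from delta to beta is any simple undirected path whose first edge points into delta (i.e. leaves delta via a parent).
Parents of delta: {eps, eta}.
Enumerating:
  P1: delta <- eps -> eta -> beta
  P2: delta <- eps -> lam <- gamma -> beta
  P3: delta <- eps -> lam -> beta
  P4: delta <- eta <- eps -> lam <- gamma -> beta
  P5: delta <- eta <- eps -> lam -> beta
  P6: delta <- eta -> beta
That exhausts the simple backdoor paths. Count: 6.

6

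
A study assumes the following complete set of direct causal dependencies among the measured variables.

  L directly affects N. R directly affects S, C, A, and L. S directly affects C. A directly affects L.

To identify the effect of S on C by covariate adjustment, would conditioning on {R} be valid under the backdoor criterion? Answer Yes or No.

Yes

Backdoor paths from S to C (paths whose first edge points into S):
  P1: S <- R -> C
Condition 1 (no descendant of S in the set): holds — descendants of S are {C}; none are in {R}.
Condition 2 (every backdoor path blocked by {R}):
  P1: blocked at fork node R ∈ conditioning set.
{R} satisfies the backdoor criterion.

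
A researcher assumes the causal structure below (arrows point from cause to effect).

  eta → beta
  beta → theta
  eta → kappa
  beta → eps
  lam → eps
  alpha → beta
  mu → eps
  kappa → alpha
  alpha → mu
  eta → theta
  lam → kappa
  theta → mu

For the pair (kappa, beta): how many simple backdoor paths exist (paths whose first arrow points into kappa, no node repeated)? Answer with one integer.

A backdoor path from kappa to beta is any simple undirected path whose first edge points into kappa (i.e. leaves kappa via a parent).
Parents of kappa: {eta, lam}.
Enumerating:
  P1: kappa <- lam -> eps <- beta
  P2: kappa <- lam -> eps <- mu <- alpha -> beta
  P3: kappa <- lam -> eps <- mu <- theta <- eta -> beta
  P4: kappa <- lam -> eps <- mu <- theta <- beta
  P5: kappa <- eta -> beta
  P6: kappa <- eta -> theta <- beta
  P7: kappa <- eta -> theta -> mu <- alpha -> beta
  P8: kappa <- eta -> theta -> mu -> eps <- beta
That exhausts the simple backdoor paths. Count: 8.

8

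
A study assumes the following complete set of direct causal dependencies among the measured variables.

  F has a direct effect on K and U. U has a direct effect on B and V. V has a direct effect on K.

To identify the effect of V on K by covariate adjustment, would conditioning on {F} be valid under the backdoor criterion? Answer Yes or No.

Yes

Backdoor paths from V to K (paths whose first edge points into V):
  P1: V <- U <- F -> K
Condition 1 (no descendant of V in the set): holds — descendants of V are {K}; none are in {F}.
Condition 2 (every backdoor path blocked by {F}):
  P1: blocked at fork node F ∈ conditioning set.
{F} satisfies the backdoor criterion.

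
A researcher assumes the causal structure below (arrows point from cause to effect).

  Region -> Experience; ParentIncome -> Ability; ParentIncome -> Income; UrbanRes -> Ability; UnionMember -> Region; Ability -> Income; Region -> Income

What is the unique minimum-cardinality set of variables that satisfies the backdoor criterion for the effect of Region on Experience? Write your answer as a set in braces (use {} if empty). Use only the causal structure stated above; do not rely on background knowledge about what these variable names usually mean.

Variables eligible for adjustment (non-descendants of Region, excluding Region and Experience): {Ability, ParentIncome, UnionMember, UrbanRes}.
Backdoor paths from Region to Experience:
  (none)
With no backdoor paths the empty set already satisfies the criterion, and it is trivially minimal.

{}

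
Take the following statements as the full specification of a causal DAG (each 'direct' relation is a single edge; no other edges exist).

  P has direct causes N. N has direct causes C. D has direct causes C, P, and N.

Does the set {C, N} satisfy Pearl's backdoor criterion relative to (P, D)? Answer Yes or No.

Yes

Backdoor paths from P to D (paths whose first edge points into P):
  P1: P <- N <- C -> D
  P2: P <- N -> D
Condition 1 (no descendant of P in the set): holds — descendants of P are {D}; none are in {C, N}.
Condition 2 (every backdoor path blocked by {C, N}):
  P1: blocked at chain node N ∈ conditioning set.
  P2: blocked at fork node N ∈ conditioning set.
{C, N} satisfies the backdoor criterion.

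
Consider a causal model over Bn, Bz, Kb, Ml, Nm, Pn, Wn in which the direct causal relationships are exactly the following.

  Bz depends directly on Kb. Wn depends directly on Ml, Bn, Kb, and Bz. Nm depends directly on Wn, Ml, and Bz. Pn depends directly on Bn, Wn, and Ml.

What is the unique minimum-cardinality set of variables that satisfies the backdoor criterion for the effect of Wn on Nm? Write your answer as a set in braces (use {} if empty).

{Bz, Ml}

Variables eligible for adjustment (non-descendants of Wn, excluding Wn and Nm): {Bn, Bz, Kb, Ml}.
Backdoor paths from Wn to Nm:
  P1: Wn <- Kb -> Bz -> Nm
  P2: Wn <- Ml -> Nm
  P3: Wn <- Bn -> Pn <- Ml -> Nm
  P4: Wn <- Bz -> Nm
The empty set is not sufficient: P1 (Wn <- Kb -> Bz -> Nm) has no collider blocking it and no conditioned non-collider, so it is open.
Try {Bz, Ml}:
  P1: blocked at chain node Bz ∈ conditioning set.
  P2: blocked at fork node Ml ∈ conditioning set.
  P3: blocked at collider Pn (neither it nor any descendant is in the conditioning set).
  P4: blocked at fork node Bz ∈ conditioning set.
{Bz, Ml} contains no descendant of Wn and blocks every backdoor path.
Every element of {Bz, Ml} is needed (dropping Bz leaves P1 open; dropping Ml leaves P2 open), so no proper subset is valid.
Among all size-2 subsets of the eligible variables, only {Bz, Ml} blocks every backdoor path, so it is the unique smallest valid adjustment set.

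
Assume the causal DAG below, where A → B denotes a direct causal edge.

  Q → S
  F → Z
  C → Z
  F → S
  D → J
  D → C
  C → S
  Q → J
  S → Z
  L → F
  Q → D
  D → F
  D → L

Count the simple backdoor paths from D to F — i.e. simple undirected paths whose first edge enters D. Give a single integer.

3

A backdoor path from D to F is any simple undirected path whose first edge points into D (i.e. leaves D via a parent).
Parents of D: {Q}.
Enumerating:
  P1: D <- Q -> S <- C -> Z <- F
  P2: D <- Q -> S <- F
  P3: D <- Q -> S -> Z <- F
That exhausts the simple backdoor paths. Count: 3.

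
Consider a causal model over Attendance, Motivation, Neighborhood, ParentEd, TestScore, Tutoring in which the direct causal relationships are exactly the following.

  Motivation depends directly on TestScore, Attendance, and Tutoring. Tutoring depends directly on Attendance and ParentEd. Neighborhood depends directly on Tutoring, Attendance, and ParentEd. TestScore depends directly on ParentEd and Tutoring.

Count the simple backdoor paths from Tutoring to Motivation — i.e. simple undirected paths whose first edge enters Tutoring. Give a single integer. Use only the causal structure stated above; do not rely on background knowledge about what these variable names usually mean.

A backdoor path from Tutoring to Motivation is any simple undirected path whose first edge points into Tutoring (i.e. leaves Tutoring via a parent).
Parents of Tutoring: {Attendance, ParentEd}.
Enumerating:
  P1: Tutoring <- ParentEd -> Neighborhood <- Attendance -> Motivation
  P2: Tutoring <- ParentEd -> TestScore -> Motivation
  P3: Tutoring <- Attendance -> Neighborhood <- ParentEd -> TestScore -> Motivation
  P4: Tutoring <- Attendance -> Motivation
That exhausts the simple backdoor paths. Count: 4.

4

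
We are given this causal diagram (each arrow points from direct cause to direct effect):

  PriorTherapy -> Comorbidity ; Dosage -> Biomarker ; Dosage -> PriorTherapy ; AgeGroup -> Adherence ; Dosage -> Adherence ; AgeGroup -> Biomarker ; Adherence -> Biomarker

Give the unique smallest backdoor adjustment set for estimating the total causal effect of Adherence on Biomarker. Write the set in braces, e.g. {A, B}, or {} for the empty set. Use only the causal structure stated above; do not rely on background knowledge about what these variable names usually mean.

{AgeGroup, Dosage}

Variables eligible for adjustment (non-descendants of Adherence, excluding Adherence and Biomarker): {AgeGroup, Comorbidity, Dosage, PriorTherapy}.
Backdoor paths from Adherence to Biomarker:
  P1: Adherence <- Dosage -> Biomarker
  P2: Adherence <- AgeGroup -> Biomarker
The empty set is not sufficient: P1 (Adherence <- Dosage -> Biomarker) has no collider blocking it and no conditioned non-collider, so it is open.
Try {AgeGroup, Dosage}:
  P1: blocked at fork node Dosage ∈ conditioning set.
  P2: blocked at fork node AgeGroup ∈ conditioning set.
{AgeGroup, Dosage} contains no descendant of Adherence and blocks every backdoor path.
Every element of {AgeGroup, Dosage} is needed (dropping AgeGroup leaves P2 open; dropping Dosage leaves P1 open), so no proper subset is valid.
Among all size-2 subsets of the eligible variables, only {AgeGroup, Dosage} blocks every backdoor path, so it is the unique smallest valid adjustment set.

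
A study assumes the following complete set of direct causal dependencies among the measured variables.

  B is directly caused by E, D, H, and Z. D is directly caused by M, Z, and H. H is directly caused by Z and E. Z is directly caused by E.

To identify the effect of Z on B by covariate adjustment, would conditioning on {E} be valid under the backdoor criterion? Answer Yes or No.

Backdoor paths from Z to B (paths whose first edge points into Z):
  P1: Z <- E -> H -> D -> B
  P2: Z <- E -> H -> B
  P3: Z <- E -> B
Condition 1 (no descendant of Z in the set): holds — descendants of Z are {B, D, H}; none are in {E}.
Condition 2 (every backdoor path blocked by {E}):
  P1: blocked at fork node E ∈ conditioning set.
  P2: blocked at fork node E ∈ conditioning set.
  P3: blocked at fork node E ∈ conditioning set.
{E} satisfies the backdoor criterion.

Yes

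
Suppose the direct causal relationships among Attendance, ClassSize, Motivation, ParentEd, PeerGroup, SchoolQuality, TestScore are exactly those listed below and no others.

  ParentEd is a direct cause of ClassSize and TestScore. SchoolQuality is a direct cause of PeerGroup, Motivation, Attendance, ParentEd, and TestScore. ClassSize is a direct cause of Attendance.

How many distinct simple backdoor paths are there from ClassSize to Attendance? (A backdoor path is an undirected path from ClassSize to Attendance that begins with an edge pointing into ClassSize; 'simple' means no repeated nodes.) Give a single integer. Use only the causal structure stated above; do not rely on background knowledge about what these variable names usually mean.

A backdoor path from ClassSize to Attendance is any simple undirected path whose first edge points into ClassSize (i.e. leaves ClassSize via a parent).
Parents of ClassSize: {ParentEd}.
Enumerating:
  P1: ClassSize <- ParentEd <- SchoolQuality -> Attendance
  P2: ClassSize <- ParentEd -> TestScore <- SchoolQuality -> Attendance
That exhausts the simple backdoor paths. Count: 2.

2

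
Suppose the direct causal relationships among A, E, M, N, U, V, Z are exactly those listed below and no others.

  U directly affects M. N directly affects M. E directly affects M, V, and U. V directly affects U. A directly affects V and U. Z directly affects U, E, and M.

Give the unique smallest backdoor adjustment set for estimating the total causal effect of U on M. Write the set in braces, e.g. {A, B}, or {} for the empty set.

{E, Z}

Variables eligible for adjustment (non-descendants of U, excluding U and M): {A, E, N, V, Z}.
Backdoor paths from U to M:
  P1: U <- A -> V <- E <- Z -> M
  P2: U <- A -> V <- E -> M
  P3: U <- Z -> E -> M
  P4: U <- Z -> M
  P5: U <- E <- Z -> M
  P6: U <- E -> M
  P7: U <- V <- E <- Z -> M
  P8: U <- V <- E -> M
The empty set is not sufficient: P3 (U <- Z -> E -> M) has no collider blocking it and no conditioned non-collider, so it is open.
Try {E, Z}:
  P1: blocked at collider V (neither it nor any descendant is in the conditioning set).
  P2: blocked at collider V (neither it nor any descendant is in the conditioning set).
  P3: blocked at fork node Z ∈ conditioning set.
  P4: blocked at fork node Z ∈ conditioning set.
  P5: blocked at chain node E ∈ conditioning set.
  P6: blocked at fork node E ∈ conditioning set.
  P7: blocked at chain node E ∈ conditioning set.
  P8: blocked at fork node E ∈ conditioning set.
{E, Z} contains no descendant of U and blocks every backdoor path.
Every element of {E, Z} is needed (dropping E leaves P6 open; dropping Z leaves P4 open), so no proper subset is valid.
Among all size-2 subsets of the eligible variables, only {E, Z} blocks every backdoor path, so it is the unique smallest valid adjustment set.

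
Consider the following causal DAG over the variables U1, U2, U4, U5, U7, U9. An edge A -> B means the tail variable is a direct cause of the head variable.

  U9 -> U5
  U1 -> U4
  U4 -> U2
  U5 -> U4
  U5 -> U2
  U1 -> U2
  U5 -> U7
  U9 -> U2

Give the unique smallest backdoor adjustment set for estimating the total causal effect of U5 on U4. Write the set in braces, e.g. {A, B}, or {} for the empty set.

Variables eligible for adjustment (non-descendants of U5, excluding U5 and U4): {U1, U9}.
Backdoor paths from U5 to U4:
  P1: U5 <- U9 -> U2 <- U1 -> U4
  P2: U5 <- U9 -> U2 <- U4
Each backdoor path contains an unconditioned collider, so every path is already blocked with the empty conditioning set:
  P1: blocked at collider U2 (neither it nor any descendant is in the conditioning set).
  P2: blocked at collider U2 (neither it nor any descendant is in the conditioning set).
The empty set is therefore the unique smallest valid set.

{}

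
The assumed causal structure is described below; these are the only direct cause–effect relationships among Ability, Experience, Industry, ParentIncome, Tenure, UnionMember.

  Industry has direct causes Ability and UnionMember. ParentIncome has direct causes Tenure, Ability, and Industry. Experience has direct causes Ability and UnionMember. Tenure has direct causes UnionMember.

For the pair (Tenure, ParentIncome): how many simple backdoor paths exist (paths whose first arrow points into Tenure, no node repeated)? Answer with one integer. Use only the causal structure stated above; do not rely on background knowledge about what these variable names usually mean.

4

A backdoor path from Tenure to ParentIncome is any simple undirected path whose first edge points into Tenure (i.e. leaves Tenure via a parent).
Parents of Tenure: {UnionMember}.
Enumerating:
  P1: Tenure <- UnionMember -> Industry <- Ability -> ParentIncome
  P2: Tenure <- UnionMember -> Industry -> ParentIncome
  P3: Tenure <- UnionMember -> Experience <- Ability -> Industry -> ParentIncome
  P4: Tenure <- UnionMember -> Experience <- Ability -> ParentIncome
That exhausts the simple backdoor paths. Count: 4.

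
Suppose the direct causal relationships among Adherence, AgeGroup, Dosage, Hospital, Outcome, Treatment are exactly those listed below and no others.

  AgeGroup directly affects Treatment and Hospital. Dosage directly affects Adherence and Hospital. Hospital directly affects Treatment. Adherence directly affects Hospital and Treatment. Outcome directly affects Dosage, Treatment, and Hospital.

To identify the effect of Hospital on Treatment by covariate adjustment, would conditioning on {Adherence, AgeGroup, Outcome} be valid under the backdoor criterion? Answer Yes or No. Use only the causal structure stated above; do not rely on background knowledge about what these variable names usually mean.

Yes

Backdoor paths from Hospital to Treatment (paths whose first edge points into Hospital):
  P1: Hospital <- Outcome -> Dosage -> Adherence -> Treatment
  P2: Hospital <- Outcome -> Treatment
  P3: Hospital <- AgeGroup -> Treatment
  P4: Hospital <- Dosage <- Outcome -> Treatment
  P5: Hospital <- Dosage -> Adherence -> Treatment
  P6: Hospital <- Adherence <- Dosage <- Outcome -> Treatment
  P7: Hospital <- Adherence -> Treatment
Condition 1 (no descendant of Hospital in the set): holds — descendants of Hospital are {Treatment}; none are in {Adherence, AgeGroup, Outcome}.
Condition 2 (every backdoor path blocked by {Adherence, AgeGroup, Outcome}):
  P1: blocked at fork node Outcome ∈ conditioning set.
  P2: blocked at fork node Outcome ∈ conditioning set.
  P3: blocked at fork node AgeGroup ∈ conditioning set.
  P4: blocked at fork node Outcome ∈ conditioning set.
  P5: blocked at chain node Adherence ∈ conditioning set.
  P6: blocked at chain node Adherence ∈ conditioning set.
  P7: blocked at fork node Adherence ∈ conditioning set.
{Adherence, AgeGroup, Outcome} satisfies the backdoor criterion.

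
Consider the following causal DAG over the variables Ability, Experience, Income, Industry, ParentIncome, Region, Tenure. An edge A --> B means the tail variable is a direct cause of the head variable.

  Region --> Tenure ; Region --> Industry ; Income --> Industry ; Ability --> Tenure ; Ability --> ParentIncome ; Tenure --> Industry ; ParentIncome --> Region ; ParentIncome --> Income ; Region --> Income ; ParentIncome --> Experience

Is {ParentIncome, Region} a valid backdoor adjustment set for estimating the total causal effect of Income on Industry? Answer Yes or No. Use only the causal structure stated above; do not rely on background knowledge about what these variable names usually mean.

Yes

Backdoor paths from Income to Industry (paths whose first edge points into Income):
  P1: Income <- ParentIncome <- Ability -> Tenure <- Region -> Industry
  P2: Income <- ParentIncome <- Ability -> Tenure -> Industry
  P3: Income <- ParentIncome -> Region -> Tenure -> Industry
  P4: Income <- ParentIncome -> Region -> Industry
  P5: Income <- Region <- ParentIncome <- Ability -> Tenure -> Industry
  P6: Income <- Region -> Tenure -> Industry
  P7: Income <- Region -> Industry
Condition 1 (no descendant of Income in the set): holds — descendants of Income are {Industry}; none are in {ParentIncome, Region}.
Condition 2 (every backdoor path blocked by {ParentIncome, Region}):
  P1: blocked at chain node ParentIncome ∈ conditioning set.
  P2: blocked at chain node ParentIncome ∈ conditioning set.
  P3: blocked at fork node ParentIncome ∈ conditioning set.
  P4: blocked at fork node ParentIncome ∈ conditioning set.
  P5: blocked at chain node Region ∈ conditioning set.
  P6: blocked at fork node Region ∈ conditioning set.
  P7: blocked at fork node Region ∈ conditioning set.
{ParentIncome, Region} satisfies the backdoor criterion.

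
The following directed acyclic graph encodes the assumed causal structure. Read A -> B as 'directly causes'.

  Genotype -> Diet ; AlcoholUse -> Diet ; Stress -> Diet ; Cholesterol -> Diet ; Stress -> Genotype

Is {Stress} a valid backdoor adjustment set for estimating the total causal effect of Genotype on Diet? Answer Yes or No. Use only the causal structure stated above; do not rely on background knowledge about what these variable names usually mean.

Backdoor paths from Genotype to Diet (paths whose first edge points into Genotype):
  P1: Genotype <- Stress -> Diet
Condition 1 (no descendant of Genotype in the set): holds — descendants of Genotype are {Diet}; none are in {Stress}.
Condition 2 (every backdoor path blocked by {Stress}):
  P1: blocked at fork node Stress ∈ conditioning set.
{Stress} satisfies the backdoor criterion.

Yes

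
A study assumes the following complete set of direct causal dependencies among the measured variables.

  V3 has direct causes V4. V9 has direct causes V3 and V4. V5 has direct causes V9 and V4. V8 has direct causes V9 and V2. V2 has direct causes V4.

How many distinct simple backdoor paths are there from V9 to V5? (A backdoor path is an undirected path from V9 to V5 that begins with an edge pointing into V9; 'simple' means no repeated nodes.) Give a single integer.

A backdoor path from V9 to V5 is any simple undirected path whose first edge points into V9 (i.e. leaves V9 via a parent).
Parents of V9: {V3, V4}.
Enumerating:
  P1: V9 <- V4 -> V5
  P2: V9 <- V3 <- V4 -> V5
That exhausts the simple backdoor paths. Count: 2.

2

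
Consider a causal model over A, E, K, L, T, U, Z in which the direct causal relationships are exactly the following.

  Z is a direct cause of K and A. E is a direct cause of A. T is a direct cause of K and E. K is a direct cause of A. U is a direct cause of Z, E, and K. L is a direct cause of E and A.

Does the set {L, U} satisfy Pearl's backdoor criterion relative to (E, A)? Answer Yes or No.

No

Backdoor paths from E to A (paths whose first edge points into E):
  P1: E <- U -> Z -> K -> A
  P2: E <- U -> Z -> A
  P3: E <- U -> K <- Z -> A
  P4: E <- U -> K -> A
  P5: E <- T -> K <- U -> Z -> A
  P6: E <- T -> K <- Z -> A
  P7: E <- T -> K -> A
  P8: E <- L -> A
Condition 1 (no descendant of E in the set): holds — descendants of E are {A}; none are in {L, U}.
Condition 2 (every backdoor path blocked by {L, U}):
  P1: blocked at fork node U ∈ conditioning set.
  P2: blocked at fork node U ∈ conditioning set.
  P3: blocked at fork node U ∈ conditioning set.
  P4: blocked at fork node U ∈ conditioning set.
  P5: blocked at collider K (neither it nor any descendant is in the conditioning set).
  P6: blocked at collider K (neither it nor any descendant is in the conditioning set).
  P7: open — no interior node is in the conditioning set.
  P8: blocked at fork node L ∈ conditioning set.
{L, U} does not satisfy the backdoor criterion.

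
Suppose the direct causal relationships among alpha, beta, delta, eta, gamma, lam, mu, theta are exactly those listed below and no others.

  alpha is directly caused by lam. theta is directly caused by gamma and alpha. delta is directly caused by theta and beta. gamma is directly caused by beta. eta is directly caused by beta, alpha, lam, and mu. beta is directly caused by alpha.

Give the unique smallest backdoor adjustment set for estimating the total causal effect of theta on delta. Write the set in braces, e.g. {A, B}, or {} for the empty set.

Variables eligible for adjustment (non-descendants of theta, excluding theta and delta): {alpha, beta, eta, gamma, lam, mu}.
Backdoor paths from theta to delta:
  P1: theta <- alpha <- lam -> eta <- beta -> delta
  P2: theta <- alpha -> beta -> delta
  P3: theta <- alpha -> eta <- beta -> delta
  P4: theta <- gamma <- beta -> delta
The empty set is not sufficient: P2 (theta <- alpha -> beta -> delta) has no collider blocking it and no conditioned non-collider, so it is open.
Try {beta}:
  P1: blocked at collider eta (neither it nor any descendant is in the conditioning set).
  P2: blocked at chain node beta ∈ conditioning set.
  P3: blocked at collider eta (neither it nor any descendant is in the conditioning set).
  P4: blocked at fork node beta ∈ conditioning set.
{beta} contains no descendant of theta and blocks every backdoor path.
No other singleton works — e.g. {lam} leaves P2 open — so {beta} is the unique smallest valid adjustment set.

{beta}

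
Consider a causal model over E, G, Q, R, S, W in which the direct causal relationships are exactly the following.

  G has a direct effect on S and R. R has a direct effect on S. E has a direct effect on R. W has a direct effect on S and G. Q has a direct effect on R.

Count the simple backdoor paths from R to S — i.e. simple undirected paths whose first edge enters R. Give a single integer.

A backdoor path from R to S is any simple undirected path whose first edge points into R (i.e. leaves R via a parent).
Parents of R: {E, G, Q}.
Enumerating:
  P1: R <- G <- W -> S
  P2: R <- G -> S
That exhausts the simple backdoor paths. Count: 2.

2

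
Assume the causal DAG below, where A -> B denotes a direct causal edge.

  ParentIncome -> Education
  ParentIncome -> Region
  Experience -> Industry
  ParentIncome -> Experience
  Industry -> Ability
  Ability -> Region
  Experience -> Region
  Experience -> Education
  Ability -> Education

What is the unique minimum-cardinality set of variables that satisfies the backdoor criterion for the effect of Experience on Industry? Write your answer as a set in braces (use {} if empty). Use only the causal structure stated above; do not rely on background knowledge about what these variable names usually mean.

{}

Variables eligible for adjustment (non-descendants of Experience, excluding Experience and Industry): {ParentIncome}.
Backdoor paths from Experience to Industry:
  P1: Experience <- ParentIncome -> Region <- Ability <- Industry
  P2: Experience <- ParentIncome -> Education <- Ability <- Industry
Each backdoor path contains an unconditioned collider, so every path is already blocked with the empty conditioning set:
  P1: blocked at collider Region (neither it nor any descendant is in the conditioning set).
  P2: blocked at collider Education (neither it nor any descendant is in the conditioning set).
The empty set is therefore the unique smallest valid set.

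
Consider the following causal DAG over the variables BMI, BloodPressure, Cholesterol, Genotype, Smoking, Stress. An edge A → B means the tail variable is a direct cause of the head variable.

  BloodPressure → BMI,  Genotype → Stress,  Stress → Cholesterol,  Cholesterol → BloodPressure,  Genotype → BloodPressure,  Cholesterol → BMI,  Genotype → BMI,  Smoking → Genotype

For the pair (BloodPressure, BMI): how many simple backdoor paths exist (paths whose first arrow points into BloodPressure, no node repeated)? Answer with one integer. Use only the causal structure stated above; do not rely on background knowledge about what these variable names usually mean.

4

A backdoor path from BloodPressure to BMI is any simple undirected path whose first edge points into BloodPressure (i.e. leaves BloodPressure via a parent).
Parents of BloodPressure: {Cholesterol, Genotype}.
Enumerating:
  P1: BloodPressure <- Genotype -> Stress -> Cholesterol -> BMI
  P2: BloodPressure <- Genotype -> BMI
  P3: BloodPressure <- Cholesterol <- Stress <- Genotype -> BMI
  P4: BloodPressure <- Cholesterol -> BMI
That exhausts the simple backdoor paths. Count: 4.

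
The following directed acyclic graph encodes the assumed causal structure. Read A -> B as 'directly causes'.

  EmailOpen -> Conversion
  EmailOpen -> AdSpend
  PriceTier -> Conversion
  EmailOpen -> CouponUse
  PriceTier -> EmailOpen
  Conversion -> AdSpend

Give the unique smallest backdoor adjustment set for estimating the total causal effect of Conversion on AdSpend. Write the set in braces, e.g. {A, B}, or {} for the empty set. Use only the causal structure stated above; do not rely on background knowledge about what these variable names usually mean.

{EmailOpen}

Variables eligible for adjustment (non-descendants of Conversion, excluding Conversion and AdSpend): {CouponUse, EmailOpen, PriceTier}.
Backdoor paths from Conversion to AdSpend:
  P1: Conversion <- PriceTier -> EmailOpen -> AdSpend
  P2: Conversion <- EmailOpen -> AdSpend
The empty set is not sufficient: P1 (Conversion <- PriceTier -> EmailOpen -> AdSpend) has no collider blocking it and no conditioned non-collider, so it is open.
Try {EmailOpen}:
  P1: blocked at chain node EmailOpen ∈ conditioning set.
  P2: blocked at fork node EmailOpen ∈ conditioning set.
{EmailOpen} contains no descendant of Conversion and blocks every backdoor path.
No other singleton works — e.g. {PriceTier} leaves P2 open — so {EmailOpen} is the unique smallest valid adjustment set.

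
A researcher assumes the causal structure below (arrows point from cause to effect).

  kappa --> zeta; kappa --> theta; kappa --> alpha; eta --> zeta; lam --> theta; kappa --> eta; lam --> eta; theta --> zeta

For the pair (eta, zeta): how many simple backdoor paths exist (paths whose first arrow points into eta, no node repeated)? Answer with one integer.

A backdoor path from eta to zeta is any simple undirected path whose first edge points into eta (i.e. leaves eta via a parent).
Parents of eta: {kappa, lam}.
Enumerating:
  P1: eta <- kappa -> theta -> zeta
  P2: eta <- kappa -> zeta
  P3: eta <- lam -> theta <- kappa -> zeta
  P4: eta <- lam -> theta -> zeta
That exhausts the simple backdoor paths. Count: 4.

4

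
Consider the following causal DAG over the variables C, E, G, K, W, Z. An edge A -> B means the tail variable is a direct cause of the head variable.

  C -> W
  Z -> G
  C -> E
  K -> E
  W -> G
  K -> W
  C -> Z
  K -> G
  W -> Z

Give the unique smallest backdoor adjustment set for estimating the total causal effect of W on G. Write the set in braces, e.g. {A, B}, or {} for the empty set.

Variables eligible for adjustment (non-descendants of W, excluding W and G): {C, E, K}.
Backdoor paths from W to G:
  P1: W <- K -> E <- C -> Z -> G
  P2: W <- K -> G
  P3: W <- C -> Z -> G
  P4: W <- C -> E <- K -> G
The empty set is not sufficient: P2 (W <- K -> G) has no collider blocking it and no conditioned non-collider, so it is open.
Try {C, K}:
  P1: blocked at fork node K ∈ conditioning set.
  P2: blocked at fork node K ∈ conditioning set.
  P3: blocked at fork node C ∈ conditioning set.
  P4: blocked at fork node C ∈ conditioning set.
{C, K} contains no descendant of W and blocks every backdoor path.
Every element of {C, K} is needed (dropping C leaves P3 open; dropping K leaves P2 open), so no proper subset is valid.
Among all size-2 subsets of the eligible variables, only {C, K} blocks every backdoor path, so it is the unique smallest valid adjustment set.

{C, K}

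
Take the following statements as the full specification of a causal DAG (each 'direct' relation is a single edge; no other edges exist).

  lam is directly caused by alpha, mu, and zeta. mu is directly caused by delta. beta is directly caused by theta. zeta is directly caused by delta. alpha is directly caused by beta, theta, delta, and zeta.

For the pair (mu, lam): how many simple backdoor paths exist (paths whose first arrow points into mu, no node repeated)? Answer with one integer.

4

A backdoor path from mu to lam is any simple undirected path whose first edge points into mu (i.e. leaves mu via a parent).
Parents of mu: {delta}.
Enumerating:
  P1: mu <- delta -> zeta -> alpha -> lam
  P2: mu <- delta -> zeta -> lam
  P3: mu <- delta -> alpha <- zeta -> lam
  P4: mu <- delta -> alpha -> lam
That exhausts the simple backdoor paths. Count: 4.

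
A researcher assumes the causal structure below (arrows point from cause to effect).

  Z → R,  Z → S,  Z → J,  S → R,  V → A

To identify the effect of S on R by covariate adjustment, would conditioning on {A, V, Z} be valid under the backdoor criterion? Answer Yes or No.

Backdoor paths from S to R (paths whose first edge points into S):
  P1: S <- Z -> R
Condition 1 (no descendant of S in the set): holds — descendants of S are {R}; none are in {A, V, Z}.
Condition 2 (every backdoor path blocked by {A, V, Z}):
  P1: blocked at fork node Z ∈ conditioning set.
{A, V, Z} satisfies the backdoor criterion.

Yes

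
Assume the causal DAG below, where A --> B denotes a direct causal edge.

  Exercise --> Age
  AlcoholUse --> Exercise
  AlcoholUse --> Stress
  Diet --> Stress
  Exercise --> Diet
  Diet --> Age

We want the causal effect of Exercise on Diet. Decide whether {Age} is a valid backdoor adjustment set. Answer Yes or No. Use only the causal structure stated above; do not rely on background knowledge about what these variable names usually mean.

No

Backdoor paths from Exercise to Diet (paths whose first edge points into Exercise):
  P1: Exercise <- AlcoholUse -> Stress <- Diet
Condition 1 (no descendant of Exercise in the set): FAILS — Age is a descendant of Exercise.
Condition 2 (every backdoor path blocked by {Age}):
  P1: blocked at collider Stress (neither it nor any descendant is in the conditioning set).
{Age} does not satisfy the backdoor criterion.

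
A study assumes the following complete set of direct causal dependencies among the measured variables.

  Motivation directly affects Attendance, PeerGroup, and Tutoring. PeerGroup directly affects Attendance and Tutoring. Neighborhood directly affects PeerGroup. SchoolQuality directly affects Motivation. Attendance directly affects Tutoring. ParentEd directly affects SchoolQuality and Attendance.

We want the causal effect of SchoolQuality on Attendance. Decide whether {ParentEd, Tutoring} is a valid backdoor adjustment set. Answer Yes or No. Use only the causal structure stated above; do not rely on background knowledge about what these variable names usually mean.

Backdoor paths from SchoolQuality to Attendance (paths whose first edge points into SchoolQuality):
  P1: SchoolQuality <- ParentEd -> Attendance
Condition 1 (no descendant of SchoolQuality in the set): FAILS — Tutoring is a descendant of SchoolQuality.
Condition 2 (every backdoor path blocked by {ParentEd, Tutoring}):
  P1: blocked at fork node ParentEd ∈ conditioning set.
{ParentEd, Tutoring} does not satisfy the backdoor criterion.

No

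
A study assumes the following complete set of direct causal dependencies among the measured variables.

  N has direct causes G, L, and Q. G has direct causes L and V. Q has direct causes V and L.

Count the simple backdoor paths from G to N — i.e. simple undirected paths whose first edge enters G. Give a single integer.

A backdoor path from G to N is any simple undirected path whose first edge points into G (i.e. leaves G via a parent).
Parents of G: {L, V}.
Enumerating:
  P1: G <- V -> Q <- L -> N
  P2: G <- V -> Q -> N
  P3: G <- L -> Q -> N
  P4: G <- L -> N
That exhausts the simple backdoor paths. Count: 4.

4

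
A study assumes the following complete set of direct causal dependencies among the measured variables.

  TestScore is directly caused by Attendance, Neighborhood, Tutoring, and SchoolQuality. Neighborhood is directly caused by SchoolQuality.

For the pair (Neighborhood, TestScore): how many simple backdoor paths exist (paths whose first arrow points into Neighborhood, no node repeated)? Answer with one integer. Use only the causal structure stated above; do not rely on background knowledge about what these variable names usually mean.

1

A backdoor path from Neighborhood to TestScore is any simple undirected path whose first edge points into Neighborhood (i.e. leaves Neighborhood via a parent).
Parents of Neighborhood: {SchoolQuality}.
Enumerating:
  P1: Neighborhood <- SchoolQuality -> TestScore
That exhausts the simple backdoor paths. Count: 1.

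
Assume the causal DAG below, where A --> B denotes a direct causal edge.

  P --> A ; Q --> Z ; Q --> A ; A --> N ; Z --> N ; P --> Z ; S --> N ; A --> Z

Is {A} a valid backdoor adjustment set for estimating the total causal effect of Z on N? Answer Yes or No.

Backdoor paths from Z to N (paths whose first edge points into Z):
  P1: Z <- Q -> A -> N
  P2: Z <- P -> A -> N
  P3: Z <- A -> N
Condition 1 (no descendant of Z in the set): holds — descendants of Z are {N}; none are in {A}.
Condition 2 (every backdoor path blocked by {A}):
  P1: blocked at chain node A ∈ conditioning set.
  P2: blocked at chain node A ∈ conditioning set.
  P3: blocked at fork node A ∈ conditioning set.
{A} satisfies the backdoor criterion.

Yes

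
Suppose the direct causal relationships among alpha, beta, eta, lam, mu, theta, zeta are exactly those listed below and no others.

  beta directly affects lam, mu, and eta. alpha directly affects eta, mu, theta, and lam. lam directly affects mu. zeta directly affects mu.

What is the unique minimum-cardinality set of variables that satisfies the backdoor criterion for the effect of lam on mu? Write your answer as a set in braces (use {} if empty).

Variables eligible for adjustment (non-descendants of lam, excluding lam and mu): {alpha, beta, eta, theta, zeta}.
Backdoor paths from lam to mu:
  P1: lam <- alpha -> eta <- beta -> mu
  P2: lam <- alpha -> mu
  P3: lam <- beta -> eta <- alpha -> mu
  P4: lam <- beta -> mu
The empty set is not sufficient: P2 (lam <- alpha -> mu) has no collider blocking it and no conditioned non-collider, so it is open.
Try {alpha, beta}:
  P1: blocked at fork node alpha ∈ conditioning set.
  P2: blocked at fork node alpha ∈ conditioning set.
  P3: blocked at fork node beta ∈ conditioning set.
  P4: blocked at fork node beta ∈ conditioning set.
{alpha, beta} contains no descendant of lam and blocks every backdoor path.
Every element of {alpha, beta} is needed (dropping alpha leaves P2 open; dropping beta leaves P4 open), so no proper subset is valid.
Among all size-2 subsets of the eligible variables, only {alpha, beta} blocks every backdoor path, so it is the unique smallest valid adjustment set.

{alpha, beta}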